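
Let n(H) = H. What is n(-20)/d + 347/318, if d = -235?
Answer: 17581/14946 ≈ 1.1763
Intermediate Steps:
n(-20)/d + 347/318 = -20/(-235) + 347/318 = -20*(-1/235) + 347*(1/318) = 4/47 + 347/318 = 17581/14946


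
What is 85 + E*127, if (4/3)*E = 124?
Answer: 11896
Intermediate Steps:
E = 93 (E = (3/4)*124 = 93)
85 + E*127 = 85 + 93*127 = 85 + 11811 = 11896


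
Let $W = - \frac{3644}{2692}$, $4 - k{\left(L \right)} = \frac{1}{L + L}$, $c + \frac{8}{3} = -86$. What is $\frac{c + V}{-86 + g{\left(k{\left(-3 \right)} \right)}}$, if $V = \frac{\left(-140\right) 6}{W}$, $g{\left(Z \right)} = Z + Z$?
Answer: $- \frac{1453634}{212263} \approx -6.8483$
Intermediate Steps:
$c = - \frac{266}{3}$ ($c = - \frac{8}{3} - 86 = - \frac{266}{3} \approx -88.667$)
$k{\left(L \right)} = 4 - \frac{1}{2 L}$ ($k{\left(L \right)} = 4 - \frac{1}{L + L} = 4 - \frac{1}{2 L}$)
$g{\left(Z \right)} = 2 Z$
$W = - \frac{911}{673}$ ($W = \left(-3644\right) \frac{1}{2692} = - \frac{911}{673} \approx -1.3536$)
$V = \frac{565320}{911}$ ($V = \frac{\left(-140\right) 6}{- \frac{911}{673}} = \left(-840\right) \left(- \frac{673}{911}\right) = \frac{565320}{911} \approx 620.55$)
$\frac{c + V}{-86 + g{\left(k{\left(-3 \right)} \right)}} = \frac{- \frac{266}{3} + \frac{565320}{911}}{-86 + 2 \left(4 - \frac{1}{2 \left(-3\right)}\right)} = \frac{1453634}{2733 \left(-86 + 2 \left(4 - - \frac{1}{6}\right)\right)} = \frac{1453634}{2733 \left(-86 + 2 \left(4 + \frac{1}{6}\right)\right)} = \frac{1453634}{2733 \left(-86 + 2 \cdot \frac{25}{6}\right)} = \frac{1453634}{2733 \left(-86 + \frac{25}{3}\right)} = \frac{1453634}{2733 \left(- \frac{233}{3}\right)} = \frac{1453634}{2733} \left(- \frac{3}{233}\right) = - \frac{1453634}{212263}$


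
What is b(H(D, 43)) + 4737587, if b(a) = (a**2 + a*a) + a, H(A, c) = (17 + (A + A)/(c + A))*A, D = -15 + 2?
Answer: 1085704517/225 ≈ 4.8254e+6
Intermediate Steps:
D = -13
H(A, c) = A*(17 + 2*A/(A + c)) (H(A, c) = (17 + (2*A)/(A + c))*A = (17 + 2*A/(A + c))*A = A*(17 + 2*A/(A + c)))
b(a) = a + 2*a**2 (b(a) = (a**2 + a**2) + a = 2*a**2 + a = a + 2*a**2)
b(H(D, 43)) + 4737587 = (-13*(17*43 + 19*(-13))/(-13 + 43))*(1 + 2*(-13*(17*43 + 19*(-13))/(-13 + 43))) + 4737587 = (-13*(731 - 247)/30)*(1 + 2*(-13*(731 - 247)/30)) + 4737587 = (-13*1/30*484)*(1 + 2*(-13*1/30*484)) + 4737587 = -3146*(1 + 2*(-3146/15))/15 + 4737587 = -3146*(1 - 6292/15)/15 + 4737587 = -3146/15*(-6277/15) + 4737587 = 19747442/225 + 4737587 = 1085704517/225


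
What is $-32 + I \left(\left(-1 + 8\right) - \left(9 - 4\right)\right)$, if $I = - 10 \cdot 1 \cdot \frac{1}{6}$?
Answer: $- \frac{106}{3} \approx -35.333$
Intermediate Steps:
$I = - \frac{5}{3}$ ($I = - 10 \cdot 1 \cdot \frac{1}{6} = \left(-10\right) \frac{1}{6} = - \frac{5}{3} \approx -1.6667$)
$-32 + I \left(\left(-1 + 8\right) - \left(9 - 4\right)\right) = -32 - \frac{5 \left(\left(-1 + 8\right) - \left(9 - 4\right)\right)}{3} = -32 - \frac{5 \left(7 - 5\right)}{3} = -32 - \frac{10}{3} = - \frac{106}{3}$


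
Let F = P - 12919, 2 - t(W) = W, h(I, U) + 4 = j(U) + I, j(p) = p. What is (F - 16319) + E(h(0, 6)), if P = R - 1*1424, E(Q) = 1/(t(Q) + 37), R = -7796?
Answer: -1422945/37 ≈ -38458.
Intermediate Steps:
h(I, U) = -4 + I + U (h(I, U) = -4 + (U + I) = -4 + (I + U) = -4 + I + U)
t(W) = 2 - W
E(Q) = 1/(39 - Q) (E(Q) = 1/((2 - Q) + 37) = 1/(39 - Q))
P = -9220 (P = -7796 - 1*1424 = -7796 - 1424 = -9220)
F = -22139 (F = -9220 - 12919 = -22139)
(F - 16319) + E(h(0, 6)) = (-22139 - 16319) - 1/(-39 + (-4 + 0 + 6)) = -38458 - 1/(-39 + 2) = -38458 - 1/(-37) = -38458 - 1*(-1/37) = -38458 + 1/37 = -1422945/37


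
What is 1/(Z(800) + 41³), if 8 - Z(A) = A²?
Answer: -1/571071 ≈ -1.7511e-6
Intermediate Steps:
Z(A) = 8 - A²
1/(Z(800) + 41³) = 1/((8 - 1*800²) + 41³) = 1/((8 - 1*640000) + 68921) = 1/((8 - 640000) + 68921) = 1/(-639992 + 68921) = 1/(-571071) = -1/571071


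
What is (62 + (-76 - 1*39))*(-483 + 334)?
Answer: 7897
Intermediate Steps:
(62 + (-76 - 1*39))*(-483 + 334) = (62 + (-76 - 39))*(-149) = (62 - 115)*(-149) = -53*(-149) = 7897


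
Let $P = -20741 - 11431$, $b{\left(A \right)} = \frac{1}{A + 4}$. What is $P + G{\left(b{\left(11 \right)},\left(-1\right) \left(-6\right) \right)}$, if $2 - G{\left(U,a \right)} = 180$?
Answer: $-32350$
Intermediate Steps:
$b{\left(A \right)} = \frac{1}{4 + A}$
$G{\left(U,a \right)} = -178$ ($G{\left(U,a \right)} = 2 - 180 = -178$)
$P = -32172$ ($P = -20741 - 11431 = -32172$)
$P + G{\left(b{\left(11 \right)},\left(-1\right) \left(-6\right) \right)} = -32172 - 178 = -32350$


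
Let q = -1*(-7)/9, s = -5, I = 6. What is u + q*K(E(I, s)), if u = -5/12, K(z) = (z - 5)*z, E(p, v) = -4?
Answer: 331/12 ≈ 27.583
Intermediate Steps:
K(z) = z*(-5 + z) (K(z) = (-5 + z)*z = z*(-5 + z))
u = -5/12 (u = -5*1/12 = -5/12 ≈ -0.41667)
q = 7/9 (q = 7*(1/9) = 7/9 ≈ 0.77778)
u + q*K(E(I, s)) = -5/12 + 7*(-4*(-5 - 4))/9 = -5/12 + 7*(-4*(-9))/9 = -5/12 + (7/9)*36 = -5/12 + 28 = 331/12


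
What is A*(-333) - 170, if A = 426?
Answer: -142028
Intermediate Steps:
A*(-333) - 170 = 426*(-333) - 170 = -141858 - 170 = -142028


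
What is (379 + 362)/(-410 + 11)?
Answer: -13/7 ≈ -1.8571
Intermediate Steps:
(379 + 362)/(-410 + 11) = 741/(-399) = 741*(-1/399) = -13/7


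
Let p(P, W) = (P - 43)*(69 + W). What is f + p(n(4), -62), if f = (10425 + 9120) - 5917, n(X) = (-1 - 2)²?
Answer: 13390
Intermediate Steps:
n(X) = 9 (n(X) = (-3)² = 9)
f = 13628 (f = 19545 - 5917 = 13628)
p(P, W) = (-43 + P)*(69 + W)
f + p(n(4), -62) = 13628 + (-2967 - 43*(-62) + 69*9 + 9*(-62)) = 13628 + (-2967 + 2666 + 621 - 558) = 13628 - 238 = 13390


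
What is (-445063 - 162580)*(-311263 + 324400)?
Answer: -7982606091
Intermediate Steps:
(-445063 - 162580)*(-311263 + 324400) = -607643*13137 = -7982606091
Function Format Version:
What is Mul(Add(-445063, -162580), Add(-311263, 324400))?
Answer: -7982606091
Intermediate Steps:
Mul(Add(-445063, -162580), Add(-311263, 324400)) = Mul(-607643, 13137) = -7982606091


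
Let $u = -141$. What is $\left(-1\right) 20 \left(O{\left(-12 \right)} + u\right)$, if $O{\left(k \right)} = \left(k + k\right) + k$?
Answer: $3540$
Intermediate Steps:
$O{\left(k \right)} = 3 k$ ($O{\left(k \right)} = 2 k + k = 3 k$)
$\left(-1\right) 20 \left(O{\left(-12 \right)} + u\right) = \left(-1\right) 20 \left(3 \left(-12\right) - 141\right) = - 20 \left(-36 - 141\right) = \left(-20\right) \left(-177\right) = 3540$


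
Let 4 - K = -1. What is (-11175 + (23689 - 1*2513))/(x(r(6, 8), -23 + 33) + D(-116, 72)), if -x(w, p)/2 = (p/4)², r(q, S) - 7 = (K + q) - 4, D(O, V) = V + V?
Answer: 20002/263 ≈ 76.053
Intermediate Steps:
K = 5 (K = 4 - 1*(-1) = 4 + 1 = 5)
D(O, V) = 2*V
r(q, S) = 8 + q (r(q, S) = 7 + ((5 + q) - 4) = 7 + (1 + q) = 8 + q)
x(w, p) = -p²/8 (x(w, p) = -2*p²/16 = -p²/8)
(-11175 + (23689 - 1*2513))/(x(r(6, 8), -23 + 33) + D(-116, 72)) = (-11175 + (23689 - 1*2513))/(-(-23 + 33)²/8 + 2*72) = (-11175 + (23689 - 2513))/(-⅛*10² + 144) = (-11175 + 21176)/(-⅛*100 + 144) = 10001/(-25/2 + 144) = 10001/(263/2) = 10001*(2/263) = 20002/263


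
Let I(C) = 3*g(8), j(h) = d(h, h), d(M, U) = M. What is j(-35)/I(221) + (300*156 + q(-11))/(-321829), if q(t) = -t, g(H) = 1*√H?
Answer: -46811/321829 - 35*√2/12 ≈ -4.2702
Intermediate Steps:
j(h) = h
g(H) = √H
I(C) = 6*√2 (I(C) = 3*√8 = 3*(2*√2) = 6*√2)
j(-35)/I(221) + (300*156 + q(-11))/(-321829) = -35*√2/12 + (300*156 - 1*(-11))/(-321829) = -35*√2/12 + (46800 + 11)*(-1/321829) = -35*√2/12 + 46811*(-1/321829) = -35*√2/12 - 46811/321829 = -46811/321829 - 35*√2/12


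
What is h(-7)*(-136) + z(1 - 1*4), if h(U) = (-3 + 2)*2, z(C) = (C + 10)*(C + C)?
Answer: 230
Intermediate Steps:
z(C) = 2*C*(10 + C) (z(C) = (10 + C)*(2*C) = 2*C*(10 + C))
h(U) = -2 (h(U) = -1*2 = -2)
h(-7)*(-136) + z(1 - 1*4) = -2*(-136) + 2*(1 - 1*4)*(10 + (1 - 1*4)) = 272 + 2*(1 - 4)*(10 + (1 - 4)) = 272 + 2*(-3)*(10 - 3) = 272 + 2*(-3)*7 = 272 - 42 = 230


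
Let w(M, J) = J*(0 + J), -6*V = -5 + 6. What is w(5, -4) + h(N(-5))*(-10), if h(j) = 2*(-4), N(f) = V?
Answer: 96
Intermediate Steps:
V = -1/6 (V = -(-5 + 6)/6 = -1/6*1 = -1/6 ≈ -0.16667)
N(f) = -1/6
w(M, J) = J**2 (w(M, J) = J*J = J**2)
h(j) = -8
w(5, -4) + h(N(-5))*(-10) = (-4)**2 - 8*(-10) = 16 + 80 = 96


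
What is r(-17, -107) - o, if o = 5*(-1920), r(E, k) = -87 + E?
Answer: 9496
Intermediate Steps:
o = -9600
r(-17, -107) - o = (-87 - 17) - 1*(-9600) = -104 + 9600 = 9496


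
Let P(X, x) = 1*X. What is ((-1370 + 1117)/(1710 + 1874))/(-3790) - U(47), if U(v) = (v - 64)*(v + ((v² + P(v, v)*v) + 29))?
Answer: 1037741537533/13583360 ≈ 76398.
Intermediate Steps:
P(X, x) = X
U(v) = (-64 + v)*(29 + v + 2*v²) (U(v) = (v - 64)*(v + ((v² + v*v) + 29)) = (-64 + v)*(v + ((v² + v²) + 29)) = (-64 + v)*(v + (2*v² + 29)) = (-64 + v)*(v + (29 + 2*v²)) = (-64 + v)*(29 + v + 2*v²))
((-1370 + 1117)/(1710 + 1874))/(-3790) - U(47) = ((-1370 + 1117)/(1710 + 1874))/(-3790) - (-1856 - 127*47² - 35*47 + 2*47³) = -253/3584*(-1/3790) - (-1856 - 127*2209 - 1645 + 2*103823) = -253*1/3584*(-1/3790) - (-1856 - 280543 - 1645 + 207646) = -253/3584*(-1/3790) - 1*(-76398) = 253/13583360 + 76398 = 1037741537533/13583360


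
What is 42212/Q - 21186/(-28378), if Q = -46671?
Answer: -104560165/662214819 ≈ -0.15789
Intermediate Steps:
42212/Q - 21186/(-28378) = 42212/(-46671) - 21186/(-28378) = 42212*(-1/46671) - 21186*(-1/28378) = -42212/46671 + 10593/14189 = -104560165/662214819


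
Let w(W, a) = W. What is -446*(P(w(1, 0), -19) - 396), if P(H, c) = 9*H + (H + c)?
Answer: 180630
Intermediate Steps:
P(H, c) = c + 10*H
-446*(P(w(1, 0), -19) - 396) = -446*((-19 + 10*1) - 396) = -446*((-19 + 10) - 396) = -446*(-9 - 396) = -446*(-405) = 180630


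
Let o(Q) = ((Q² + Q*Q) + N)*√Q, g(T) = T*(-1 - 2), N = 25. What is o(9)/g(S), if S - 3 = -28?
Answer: 187/25 ≈ 7.4800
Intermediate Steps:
S = -25 (S = 3 - 28 = -25)
g(T) = -3*T (g(T) = T*(-3) = -3*T)
o(Q) = √Q*(25 + 2*Q²) (o(Q) = ((Q² + Q*Q) + 25)*√Q = ((Q² + Q²) + 25)*√Q = (2*Q² + 25)*√Q = (25 + 2*Q²)*√Q = √Q*(25 + 2*Q²))
o(9)/g(S) = (√9*(25 + 2*9²))/((-3*(-25))) = (3*(25 + 2*81))/75 = (3*(25 + 162))*(1/75) = (3*187)*(1/75) = 561*(1/75) = 187/25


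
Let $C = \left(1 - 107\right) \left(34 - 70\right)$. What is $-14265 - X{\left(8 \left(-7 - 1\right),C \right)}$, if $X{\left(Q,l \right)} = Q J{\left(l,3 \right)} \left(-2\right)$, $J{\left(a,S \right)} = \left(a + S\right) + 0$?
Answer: $-503097$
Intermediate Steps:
$J{\left(a,S \right)} = S + a$ ($J{\left(a,S \right)} = \left(S + a\right) + 0 = S + a$)
$C = 3816$ ($C = \left(-106\right) \left(-36\right) = 3816$)
$X{\left(Q,l \right)} = - 2 Q \left(3 + l\right)$ ($X{\left(Q,l \right)} = Q \left(3 + l\right) \left(-2\right) = - 2 Q \left(3 + l\right)$)
$-14265 - X{\left(8 \left(-7 - 1\right),C \right)} = -14265 - - 2 \cdot 8 \left(-7 - 1\right) \left(3 + 3816\right) = -14265 - \left(-2\right) 8 \left(-8\right) 3819 = -14265 - \left(-2\right) \left(-64\right) 3819 = -14265 - 488832 = -503097$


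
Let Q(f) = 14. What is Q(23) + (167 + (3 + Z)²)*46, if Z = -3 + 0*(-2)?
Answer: 7696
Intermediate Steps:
Z = -3 (Z = -3 + 0 = -3)
Q(23) + (167 + (3 + Z)²)*46 = 14 + (167 + (3 - 3)²)*46 = 14 + (167 + 0²)*46 = 14 + (167 + 0)*46 = 14 + 167*46 = 14 + 7682 = 7696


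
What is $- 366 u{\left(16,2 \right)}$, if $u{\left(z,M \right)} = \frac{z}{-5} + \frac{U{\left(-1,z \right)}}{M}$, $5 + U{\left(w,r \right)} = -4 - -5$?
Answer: $\frac{9516}{5} \approx 1903.2$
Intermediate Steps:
$U{\left(w,r \right)} = -4$ ($U{\left(w,r \right)} = -5 - -1 = -5 + \left(-4 + 5\right) = -5 + 1 = -4$)
$u{\left(z,M \right)} = - \frac{4}{M} - \frac{z}{5}$ ($u{\left(z,M \right)} = \frac{z}{-5} - \frac{4}{M} = z \left(- \frac{1}{5}\right) - \frac{4}{M} = - \frac{z}{5} - \frac{4}{M} = - \frac{4}{M} - \frac{z}{5}$)
$- 366 u{\left(16,2 \right)} = - 366 \left(- \frac{4}{2} - \frac{16}{5}\right) = - 366 \left(\left(-4\right) \frac{1}{2} - \frac{16}{5}\right) = - 366 \left(-2 - \frac{16}{5}\right) = \left(-366\right) \left(- \frac{26}{5}\right) = \frac{9516}{5}$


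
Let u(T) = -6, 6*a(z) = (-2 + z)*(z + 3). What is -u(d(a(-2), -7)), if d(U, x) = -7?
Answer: 6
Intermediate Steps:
a(z) = (-2 + z)*(3 + z)/6 (a(z) = ((-2 + z)*(z + 3))/6 = ((-2 + z)*(3 + z))/6 = (-2 + z)*(3 + z)/6)
-u(d(a(-2), -7)) = -1*(-6) = 6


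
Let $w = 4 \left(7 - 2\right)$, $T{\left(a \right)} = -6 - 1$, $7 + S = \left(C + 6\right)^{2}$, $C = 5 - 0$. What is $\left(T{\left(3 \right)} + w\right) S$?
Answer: $1482$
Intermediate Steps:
$C = 5$ ($C = 5 + 0 = 5$)
$S = 114$ ($S = -7 + \left(5 + 6\right)^{2} = -7 + 11^{2} = -7 + 121 = 114$)
$T{\left(a \right)} = -7$ ($T{\left(a \right)} = -6 - 1 = -7$)
$w = 20$ ($w = 4 \cdot 5 = 20$)
$\left(T{\left(3 \right)} + w\right) S = \left(-7 + 20\right) 114 = 13 \cdot 114 = 1482$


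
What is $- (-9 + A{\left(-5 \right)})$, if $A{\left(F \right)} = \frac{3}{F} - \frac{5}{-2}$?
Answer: $\frac{71}{10} \approx 7.1$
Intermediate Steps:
$A{\left(F \right)} = \frac{5}{2} + \frac{3}{F}$ ($A{\left(F \right)} = \frac{3}{F} - - \frac{5}{2} = \frac{3}{F} + \frac{5}{2} = \frac{5}{2} + \frac{3}{F}$)
$- (-9 + A{\left(-5 \right)}) = - (-9 + \left(\frac{5}{2} + \frac{3}{-5}\right)) = - (-9 + \left(\frac{5}{2} + 3 \left(- \frac{1}{5}\right)\right)) = - (-9 + \left(\frac{5}{2} - \frac{3}{5}\right)) = - (-9 + \frac{19}{10}) = \left(-1\right) \left(- \frac{71}{10}\right) = \frac{71}{10}$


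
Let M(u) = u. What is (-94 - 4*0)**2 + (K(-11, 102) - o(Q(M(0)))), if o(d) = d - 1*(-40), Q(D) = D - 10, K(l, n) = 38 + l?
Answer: 8833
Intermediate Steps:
Q(D) = -10 + D
o(d) = 40 + d (o(d) = d + 40 = 40 + d)
(-94 - 4*0)**2 + (K(-11, 102) - o(Q(M(0)))) = (-94 - 4*0)**2 + ((38 - 11) - (40 + (-10 + 0))) = (-94 + 0)**2 + (27 - (40 - 10)) = (-94)**2 + (27 - 1*30) = 8836 + (27 - 30) = 8836 - 3 = 8833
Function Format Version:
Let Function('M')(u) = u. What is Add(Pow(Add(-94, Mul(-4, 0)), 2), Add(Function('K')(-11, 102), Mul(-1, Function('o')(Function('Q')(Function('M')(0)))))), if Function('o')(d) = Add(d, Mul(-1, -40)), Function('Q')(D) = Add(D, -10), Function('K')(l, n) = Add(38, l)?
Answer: 8833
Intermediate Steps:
Function('Q')(D) = Add(-10, D)
Function('o')(d) = Add(40, d) (Function('o')(d) = Add(d, 40) = Add(40, d))
Add(Pow(Add(-94, Mul(-4, 0)), 2), Add(Function('K')(-11, 102), Mul(-1, Function('o')(Function('Q')(Function('M')(0)))))) = Add(Pow(Add(-94, Mul(-4, 0)), 2), Add(Add(38, -11), Mul(-1, Add(40, Add(-10, 0))))) = Add(Pow(Add(-94, 0), 2), Add(27, Mul(-1, Add(40, -10)))) = Add(Pow(-94, 2), Add(27, Mul(-1, 30))) = Add(8836, Add(27, -30)) = Add(8836, -3) = 8833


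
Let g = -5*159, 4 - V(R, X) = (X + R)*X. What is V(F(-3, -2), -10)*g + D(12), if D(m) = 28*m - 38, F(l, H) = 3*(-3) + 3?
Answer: 124318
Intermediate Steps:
F(l, H) = -6 (F(l, H) = -9 + 3 = -6)
D(m) = -38 + 28*m
V(R, X) = 4 - X*(R + X) (V(R, X) = 4 - (X + R)*X = 4 - (R + X)*X = 4 - X*(R + X))
g = -795
V(F(-3, -2), -10)*g + D(12) = (4 - 1*(-10)² - 1*(-6)*(-10))*(-795) + (-38 + 28*12) = (4 - 1*100 - 60)*(-795) + (-38 + 336) = (4 - 100 - 60)*(-795) + 298 = -156*(-795) + 298 = 124020 + 298 = 124318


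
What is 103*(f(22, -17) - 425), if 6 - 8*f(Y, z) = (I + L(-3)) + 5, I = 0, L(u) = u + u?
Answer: -349479/8 ≈ -43685.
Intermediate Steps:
L(u) = 2*u
f(Y, z) = 7/8 (f(Y, z) = ¾ - ((0 + 2*(-3)) + 5)/8 = ¾ - ((0 - 6) + 5)/8 = ¾ - (-6 + 5)/8 = ¾ - ⅛*(-1) = ¾ + ⅛ = 7/8)
103*(f(22, -17) - 425) = 103*(7/8 - 425) = 103*(-3393/8) = -349479/8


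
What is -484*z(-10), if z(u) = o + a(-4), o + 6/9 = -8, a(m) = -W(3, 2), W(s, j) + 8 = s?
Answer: 5324/3 ≈ 1774.7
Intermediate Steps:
W(s, j) = -8 + s
a(m) = 5 (a(m) = -(-8 + 3) = -1*(-5) = 5)
o = -26/3 (o = -⅔ - 8 = -26/3 ≈ -8.6667)
z(u) = -11/3 (z(u) = -26/3 + 5 = -11/3)
-484*z(-10) = -484*(-11/3) = 5324/3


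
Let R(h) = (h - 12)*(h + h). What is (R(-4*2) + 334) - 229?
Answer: 425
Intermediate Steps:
R(h) = 2*h*(-12 + h) (R(h) = (-12 + h)*(2*h) = 2*h*(-12 + h))
(R(-4*2) + 334) - 229 = (2*(-4*2)*(-12 - 4*2) + 334) - 229 = (2*(-8)*(-12 - 8) + 334) - 229 = (2*(-8)*(-20) + 334) - 229 = (320 + 334) - 229 = 654 - 229 = 425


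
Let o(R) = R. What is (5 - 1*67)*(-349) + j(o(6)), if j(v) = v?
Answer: 21644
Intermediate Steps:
(5 - 1*67)*(-349) + j(o(6)) = (5 - 1*67)*(-349) + 6 = (5 - 67)*(-349) + 6 = -62*(-349) + 6 = 21638 + 6 = 21644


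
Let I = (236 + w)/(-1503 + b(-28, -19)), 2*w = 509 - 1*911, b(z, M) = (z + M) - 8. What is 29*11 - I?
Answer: 497037/1558 ≈ 319.02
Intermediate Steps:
b(z, M) = -8 + M + z (b(z, M) = (M + z) - 8 = -8 + M + z)
w = -201 (w = (509 - 1*911)/2 = (509 - 911)/2 = (1/2)*(-402) = -201)
I = -35/1558 (I = (236 - 201)/(-1503 + (-8 - 19 - 28)) = 35/(-1503 - 55) = 35/(-1558) = 35*(-1/1558) = -35/1558 ≈ -0.022465)
29*11 - I = 29*11 - 1*(-35/1558) = 319 + 35/1558 = 497037/1558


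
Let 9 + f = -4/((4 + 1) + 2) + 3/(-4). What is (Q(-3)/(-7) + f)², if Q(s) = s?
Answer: 76729/784 ≈ 97.869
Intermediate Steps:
f = -289/28 (f = -9 + (-4/((4 + 1) + 2) + 3/(-4)) = -9 + (-4/(5 + 2) + 3*(-¼)) = -9 + (-4/7 - ¾) = -9 - 37/28 = -289/28 ≈ -10.321)
(Q(-3)/(-7) + f)² = (-3/(-7) - 289/28)² = (-3*(-⅐) - 289/28)² = (3/7 - 289/28)² = (-277/28)² = 76729/784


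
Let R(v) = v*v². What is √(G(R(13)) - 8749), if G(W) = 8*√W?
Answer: √(-8749 + 104*√13) ≈ 91.51*I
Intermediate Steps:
R(v) = v³
√(G(R(13)) - 8749) = √(8*√(13³) - 8749) = √(8*√2197 - 8749) = √(8*(13*√13) - 8749) = √(104*√13 - 8749) = √(-8749 + 104*√13)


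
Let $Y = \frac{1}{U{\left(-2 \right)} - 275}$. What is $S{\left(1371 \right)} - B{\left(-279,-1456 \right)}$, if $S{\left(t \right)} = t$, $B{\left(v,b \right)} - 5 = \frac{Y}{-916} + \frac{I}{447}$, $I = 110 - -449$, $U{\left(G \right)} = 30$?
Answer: $\frac{136905849613}{100315740} \approx 1364.8$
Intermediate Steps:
$I = 559$ ($I = 110 + 449 = 559$)
$Y = - \frac{1}{245}$ ($Y = \frac{1}{30 - 275} = \frac{1}{-245} = - \frac{1}{245} \approx -0.0040816$)
$B{\left(v,b \right)} = \frac{627029927}{100315740}$ ($B{\left(v,b \right)} = 5 + \left(- \frac{1}{245 \left(-916\right)} + \frac{559}{447}\right) = 5 + \left(\left(- \frac{1}{245}\right) \left(- \frac{1}{916}\right) + 559 \cdot \frac{1}{447}\right) = 5 + \left(\frac{1}{224420} + \frac{559}{447}\right) = 5 + \frac{125451227}{100315740} = \frac{627029927}{100315740}$)
$S{\left(1371 \right)} - B{\left(-279,-1456 \right)} = 1371 - \frac{627029927}{100315740} = \frac{136905849613}{100315740}$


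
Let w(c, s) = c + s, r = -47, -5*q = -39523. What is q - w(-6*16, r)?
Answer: 40238/5 ≈ 8047.6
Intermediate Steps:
q = 39523/5 (q = -1/5*(-39523) = 39523/5 ≈ 7904.6)
q - w(-6*16, r) = 39523/5 - (-6*16 - 47) = 39523/5 - (-96 - 47) = 39523/5 - 1*(-143) = 39523/5 + 143 = 40238/5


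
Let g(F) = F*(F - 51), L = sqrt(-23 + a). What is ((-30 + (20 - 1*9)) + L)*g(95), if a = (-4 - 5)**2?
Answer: -79420 + 4180*sqrt(58) ≈ -47586.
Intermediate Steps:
a = 81 (a = (-9)**2 = 81)
L = sqrt(58) (L = sqrt(-23 + 81) = sqrt(58) ≈ 7.6158)
g(F) = F*(-51 + F)
((-30 + (20 - 1*9)) + L)*g(95) = ((-30 + (20 - 1*9)) + sqrt(58))*(95*(-51 + 95)) = ((-30 + (20 - 9)) + sqrt(58))*(95*44) = ((-30 + 11) + sqrt(58))*4180 = (-19 + sqrt(58))*4180 = -79420 + 4180*sqrt(58)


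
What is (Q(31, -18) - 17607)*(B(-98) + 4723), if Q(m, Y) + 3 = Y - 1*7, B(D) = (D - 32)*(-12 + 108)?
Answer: 136794695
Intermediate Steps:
B(D) = -3072 + 96*D (B(D) = (-32 + D)*96 = -3072 + 96*D)
Q(m, Y) = -10 + Y (Q(m, Y) = -3 + (Y - 1*7) = -3 + (Y - 7) = -3 + (-7 + Y) = -10 + Y)
(Q(31, -18) - 17607)*(B(-98) + 4723) = ((-10 - 18) - 17607)*((-3072 + 96*(-98)) + 4723) = (-28 - 17607)*((-3072 - 9408) + 4723) = -17635*(-12480 + 4723) = -17635*(-7757) = 136794695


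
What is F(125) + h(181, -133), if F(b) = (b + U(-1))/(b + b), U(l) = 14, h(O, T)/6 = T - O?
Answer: -470861/250 ≈ -1883.4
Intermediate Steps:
h(O, T) = -6*O + 6*T (h(O, T) = 6*(T - O) = -6*O + 6*T)
F(b) = (14 + b)/(2*b) (F(b) = (b + 14)/(b + b) = (14 + b)/((2*b)) = (14 + b)*(1/(2*b)) = (14 + b)/(2*b))
F(125) + h(181, -133) = (½)*(14 + 125)/125 + (-6*181 + 6*(-133)) = (½)*(1/125)*139 + (-1086 - 798) = 139/250 - 1884 = -470861/250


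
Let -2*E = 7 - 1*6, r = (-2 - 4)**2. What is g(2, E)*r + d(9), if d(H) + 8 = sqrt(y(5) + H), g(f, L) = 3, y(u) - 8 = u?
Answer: 100 + sqrt(22) ≈ 104.69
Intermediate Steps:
y(u) = 8 + u
r = 36 (r = (-6)**2 = 36)
E = -1/2 (E = -(7 - 1*6)/2 = -(7 - 6)/2 = -1/2*1 = -1/2 ≈ -0.50000)
d(H) = -8 + sqrt(13 + H) (d(H) = -8 + sqrt((8 + 5) + H) = -8 + sqrt(13 + H))
g(2, E)*r + d(9) = 3*36 + (-8 + sqrt(13 + 9)) = 108 + (-8 + sqrt(22)) = 100 + sqrt(22)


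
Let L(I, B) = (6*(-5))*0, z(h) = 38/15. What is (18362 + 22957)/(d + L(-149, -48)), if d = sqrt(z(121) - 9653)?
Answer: -41319*I*sqrt(2171355)/144757 ≈ -420.61*I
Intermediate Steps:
z(h) = 38/15 (z(h) = 38*(1/15) = 38/15)
d = I*sqrt(2171355)/15 (d = sqrt(38/15 - 9653) = sqrt(-144757/15) = I*sqrt(2171355)/15 ≈ 98.237*I)
L(I, B) = 0 (L(I, B) = -30*0 = 0)
(18362 + 22957)/(d + L(-149, -48)) = (18362 + 22957)/(I*sqrt(2171355)/15 + 0) = 41319/((I*sqrt(2171355)/15)) = 41319*(-I*sqrt(2171355)/144757) = -41319*I*sqrt(2171355)/144757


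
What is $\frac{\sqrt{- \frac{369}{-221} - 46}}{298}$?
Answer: $\frac{i \sqrt{2165137}}{65858} \approx 0.022343 i$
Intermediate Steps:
$\frac{\sqrt{- \frac{369}{-221} - 46}}{298} = \sqrt{\left(-369\right) \left(- \frac{1}{221}\right) - 46} \cdot \frac{1}{298} = \sqrt{\frac{369}{221} - 46} \cdot \frac{1}{298} = \sqrt{- \frac{9797}{221}} \cdot \frac{1}{298} = \frac{i \sqrt{2165137}}{221} \cdot \frac{1}{298} = \frac{i \sqrt{2165137}}{65858}$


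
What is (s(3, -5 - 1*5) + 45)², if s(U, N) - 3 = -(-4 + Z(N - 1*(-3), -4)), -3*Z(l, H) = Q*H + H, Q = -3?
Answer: 26896/9 ≈ 2988.4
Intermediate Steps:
Z(l, H) = 2*H/3 (Z(l, H) = -(-3*H + H)/3 = -(-2)*H/3 = 2*H/3)
s(U, N) = 29/3 (s(U, N) = 3 - (-4 + (⅔)*(-4)) = 3 - (-4 - 8/3) = 3 - 1*(-20/3) = 3 + 20/3 = 29/3)
(s(3, -5 - 1*5) + 45)² = (29/3 + 45)² = (164/3)² = 26896/9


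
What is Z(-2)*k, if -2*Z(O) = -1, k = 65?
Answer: 65/2 ≈ 32.500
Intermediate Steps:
Z(O) = ½ (Z(O) = -½*(-1) = ½)
Z(-2)*k = (½)*65 = 65/2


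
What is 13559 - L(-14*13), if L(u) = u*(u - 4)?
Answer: -20293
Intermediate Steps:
L(u) = u*(-4 + u)
13559 - L(-14*13) = 13559 - (-14*13)*(-4 - 14*13) = 13559 - (-182)*(-4 - 182) = 13559 - (-182)*(-186) = 13559 - 1*33852 = 13559 - 33852 = -20293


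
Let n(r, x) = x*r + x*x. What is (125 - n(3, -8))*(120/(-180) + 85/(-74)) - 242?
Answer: -87979/222 ≈ -396.30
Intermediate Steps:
n(r, x) = x² + r*x (n(r, x) = r*x + x² = x² + r*x)
(125 - n(3, -8))*(120/(-180) + 85/(-74)) - 242 = (125 - (-8)*(3 - 8))*(120/(-180) + 85/(-74)) - 242 = (125 - (-8)*(-5))*(120*(-1/180) + 85*(-1/74)) - 242 = (125 - 1*40)*(-⅔ - 85/74) - 242 = (125 - 40)*(-403/222) - 242 = 85*(-403/222) - 242 = -34255/222 - 242 = -87979/222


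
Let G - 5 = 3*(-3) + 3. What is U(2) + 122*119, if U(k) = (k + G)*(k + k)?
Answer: 14522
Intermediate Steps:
G = -1 (G = 5 + (3*(-3) + 3) = 5 + (-9 + 3) = 5 - 6 = -1)
U(k) = 2*k*(-1 + k) (U(k) = (k - 1)*(k + k) = (-1 + k)*(2*k) = 2*k*(-1 + k))
U(2) + 122*119 = 2*2*(-1 + 2) + 122*119 = 2*2*1 + 14518 = 4 + 14518 = 14522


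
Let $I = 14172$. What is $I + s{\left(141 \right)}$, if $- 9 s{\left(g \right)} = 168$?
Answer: $\frac{42460}{3} \approx 14153.0$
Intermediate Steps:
$s{\left(g \right)} = - \frac{56}{3}$ ($s{\left(g \right)} = \left(- \frac{1}{9}\right) 168 = - \frac{56}{3}$)
$I + s{\left(141 \right)} = 14172 - \frac{56}{3} = \frac{42460}{3}$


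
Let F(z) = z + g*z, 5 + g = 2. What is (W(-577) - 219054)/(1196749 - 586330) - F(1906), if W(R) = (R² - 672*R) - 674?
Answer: 2327418173/610419 ≈ 3812.8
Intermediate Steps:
g = -3 (g = -5 + 2 = -3)
F(z) = -2*z (F(z) = z - 3*z = -2*z)
W(R) = -674 + R² - 672*R
(W(-577) - 219054)/(1196749 - 586330) - F(1906) = ((-674 + (-577)² - 672*(-577)) - 219054)/(1196749 - 586330) - (-2)*1906 = ((-674 + 332929 + 387744) - 219054)/610419 - 1*(-3812) = (719999 - 219054)*(1/610419) + 3812 = 500945*(1/610419) + 3812 = 500945/610419 + 3812 = 2327418173/610419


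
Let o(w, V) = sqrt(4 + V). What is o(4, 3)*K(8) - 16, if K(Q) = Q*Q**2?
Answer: -16 + 512*sqrt(7) ≈ 1338.6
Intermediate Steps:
K(Q) = Q**3
o(4, 3)*K(8) - 16 = sqrt(4 + 3)*8**3 - 16 = sqrt(7)*512 - 16 = 512*sqrt(7) - 16 = -16 + 512*sqrt(7)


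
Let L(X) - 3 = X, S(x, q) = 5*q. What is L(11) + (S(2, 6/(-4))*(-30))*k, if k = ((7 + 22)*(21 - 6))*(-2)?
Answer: -195736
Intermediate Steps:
L(X) = 3 + X
k = -870 (k = (29*15)*(-2) = 435*(-2) = -870)
L(11) + (S(2, 6/(-4))*(-30))*k = (3 + 11) + ((5*(6/(-4)))*(-30))*(-870) = 14 + ((5*(6*(-¼)))*(-30))*(-870) = 14 + ((5*(-3/2))*(-30))*(-870) = 14 - 15/2*(-30)*(-870) = 14 + 225*(-870) = 14 - 195750 = -195736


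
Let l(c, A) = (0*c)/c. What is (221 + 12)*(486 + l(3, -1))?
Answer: 113238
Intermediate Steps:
l(c, A) = 0 (l(c, A) = 0/c = 0)
(221 + 12)*(486 + l(3, -1)) = (221 + 12)*(486 + 0) = 233*486 = 113238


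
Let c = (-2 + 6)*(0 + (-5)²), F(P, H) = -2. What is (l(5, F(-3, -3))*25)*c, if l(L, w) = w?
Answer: -5000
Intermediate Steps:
c = 100 (c = 4*(0 + 25) = 4*25 = 100)
(l(5, F(-3, -3))*25)*c = -2*25*100 = -50*100 = -5000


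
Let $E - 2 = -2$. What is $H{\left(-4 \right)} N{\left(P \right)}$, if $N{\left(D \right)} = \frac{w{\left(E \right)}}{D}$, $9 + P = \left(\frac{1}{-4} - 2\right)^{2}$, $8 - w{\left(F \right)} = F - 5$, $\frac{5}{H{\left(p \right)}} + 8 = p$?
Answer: $\frac{260}{189} \approx 1.3757$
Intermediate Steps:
$E = 0$ ($E = 2 - 2 = 0$)
$H{\left(p \right)} = \frac{5}{-8 + p}$
$w{\left(F \right)} = 13 - F$ ($w{\left(F \right)} = 8 - \left(F - 5\right) = 8 - \left(-5 + F\right) = 13 - F$)
$P = - \frac{63}{16}$ ($P = -9 + \left(\frac{1}{-4} - 2\right)^{2} = -9 + \left(- \frac{1}{4} - 2\right)^{2} = -9 + \left(- \frac{9}{4}\right)^{2} = -9 + \frac{81}{16} = - \frac{63}{16} \approx -3.9375$)
$N{\left(D \right)} = \frac{13}{D}$ ($N{\left(D \right)} = \frac{13 - 0}{D} = \frac{13 + 0}{D} = \frac{13}{D}$)
$H{\left(-4 \right)} N{\left(P \right)} = \frac{5}{-8 - 4} \frac{13}{- \frac{63}{16}} = \frac{5}{-12} \cdot 13 \left(- \frac{16}{63}\right) = 5 \left(- \frac{1}{12}\right) \left(- \frac{208}{63}\right) = \left(- \frac{5}{12}\right) \left(- \frac{208}{63}\right) = \frac{260}{189}$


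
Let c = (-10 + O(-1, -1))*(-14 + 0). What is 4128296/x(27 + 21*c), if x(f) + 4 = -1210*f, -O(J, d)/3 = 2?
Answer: -28276/39209 ≈ -0.72116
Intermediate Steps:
O(J, d) = -6 (O(J, d) = -3*2 = -6)
c = 224 (c = (-10 - 6)*(-14 + 0) = -16*(-14) = 224)
x(f) = -4 - 1210*f
4128296/x(27 + 21*c) = 4128296/(-4 - 1210*(27 + 21*224)) = 4128296/(-4 - 1210*(27 + 4704)) = 4128296/(-4 - 1210*4731) = 4128296/(-4 - 5724510) = 4128296/(-5724514) = 4128296*(-1/5724514) = -28276/39209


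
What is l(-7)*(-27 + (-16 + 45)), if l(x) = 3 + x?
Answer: -8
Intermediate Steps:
l(-7)*(-27 + (-16 + 45)) = (3 - 7)*(-27 + (-16 + 45)) = -4*(-27 + 29) = -4*2 = -8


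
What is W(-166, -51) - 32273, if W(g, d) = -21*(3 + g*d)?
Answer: -210122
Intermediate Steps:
W(g, d) = -63 - 21*d*g (W(g, d) = -21*(3 + d*g) = -63 - 21*d*g)
W(-166, -51) - 32273 = (-63 - 21*(-51)*(-166)) - 32273 = (-63 - 177786) - 32273 = -177849 - 32273 = -210122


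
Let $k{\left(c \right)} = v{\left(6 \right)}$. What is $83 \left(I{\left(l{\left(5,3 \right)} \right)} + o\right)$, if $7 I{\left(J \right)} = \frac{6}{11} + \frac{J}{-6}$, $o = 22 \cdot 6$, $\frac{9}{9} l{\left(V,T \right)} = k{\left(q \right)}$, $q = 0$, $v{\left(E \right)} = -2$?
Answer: $\frac{2533243}{231} \approx 10966.0$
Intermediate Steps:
$k{\left(c \right)} = -2$
$l{\left(V,T \right)} = -2$
$o = 132$
$I{\left(J \right)} = \frac{6}{77} - \frac{J}{42}$ ($I{\left(J \right)} = \frac{\frac{6}{11} + \frac{J}{-6}}{7} = \frac{6 \cdot \frac{1}{11} + J \left(- \frac{1}{6}\right)}{7} = \frac{\frac{6}{11} - \frac{J}{6}}{7} = \frac{6}{77} - \frac{J}{42}$)
$83 \left(I{\left(l{\left(5,3 \right)} \right)} + o\right) = 83 \left(\left(\frac{6}{77} - - \frac{1}{21}\right) + 132\right) = 83 \left(\left(\frac{6}{77} + \frac{1}{21}\right) + 132\right) = 83 \left(\frac{29}{231} + 132\right) = 83 \cdot \frac{30521}{231} = \frac{2533243}{231}$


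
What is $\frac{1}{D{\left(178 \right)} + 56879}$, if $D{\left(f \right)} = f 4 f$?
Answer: $\frac{1}{183615} \approx 5.4462 \cdot 10^{-6}$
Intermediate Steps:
$D{\left(f \right)} = 4 f^{2}$ ($D{\left(f \right)} = 4 f f = 4 f^{2}$)
$\frac{1}{D{\left(178 \right)} + 56879} = \frac{1}{4 \cdot 178^{2} + 56879} = \frac{1}{4 \cdot 31684 + 56879} = \frac{1}{126736 + 56879} = \frac{1}{183615}$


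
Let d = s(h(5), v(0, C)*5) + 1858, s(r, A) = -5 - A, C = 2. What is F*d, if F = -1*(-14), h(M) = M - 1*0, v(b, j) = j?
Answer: 25802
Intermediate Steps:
h(M) = M (h(M) = M + 0 = M)
F = 14
d = 1843 (d = (-5 - 2*5) + 1858 = (-5 - 1*10) + 1858 = (-5 - 10) + 1858 = -15 + 1858 = 1843)
F*d = 14*1843 = 25802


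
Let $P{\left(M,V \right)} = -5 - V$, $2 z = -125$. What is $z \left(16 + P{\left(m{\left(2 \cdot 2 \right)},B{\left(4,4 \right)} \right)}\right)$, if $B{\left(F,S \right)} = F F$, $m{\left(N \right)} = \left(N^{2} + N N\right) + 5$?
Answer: $\frac{625}{2} \approx 312.5$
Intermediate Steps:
$z = - \frac{125}{2}$ ($z = \frac{1}{2} \left(-125\right) = - \frac{125}{2} \approx -62.5$)
$m{\left(N \right)} = 5 + 2 N^{2}$ ($m{\left(N \right)} = \left(N^{2} + N^{2}\right) + 5 = 2 N^{2} + 5 = 5 + 2 N^{2}$)
$B{\left(F,S \right)} = F^{2}$
$z \left(16 + P{\left(m{\left(2 \cdot 2 \right)},B{\left(4,4 \right)} \right)}\right) = - \frac{125 \left(16 - 21\right)}{2} = \left(- \frac{125}{2}\right) \left(-5\right) = \frac{625}{2}$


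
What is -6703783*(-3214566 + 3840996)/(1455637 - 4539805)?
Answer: 699908464115/514028 ≈ 1.3616e+6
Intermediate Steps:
-6703783*(-3214566 + 3840996)/(1455637 - 4539805) = -6703783/((-3084168/626430)) = -6703783/((-3084168*1/626430)) = -6703783/(-514028/104405) = -6703783*(-104405/514028) = 699908464115/514028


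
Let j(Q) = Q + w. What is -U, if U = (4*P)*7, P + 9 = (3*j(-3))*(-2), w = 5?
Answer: 588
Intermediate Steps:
j(Q) = 5 + Q (j(Q) = Q + 5 = 5 + Q)
P = -21 (P = -9 + (3*(5 - 3))*(-2) = -9 + (3*2)*(-2) = -9 + 6*(-2) = -9 - 12 = -21)
U = -588 (U = (4*(-21))*7 = -84*7 = -588)
-U = -1*(-588) = 588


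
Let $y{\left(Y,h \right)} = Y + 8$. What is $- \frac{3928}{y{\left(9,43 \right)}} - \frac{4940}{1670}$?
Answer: $- \frac{664374}{2839} \approx -234.02$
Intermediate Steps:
$y{\left(Y,h \right)} = 8 + Y$
$- \frac{3928}{y{\left(9,43 \right)}} - \frac{4940}{1670} = - \frac{3928}{8 + 9} - \frac{4940}{1670} = - \frac{3928}{17} - \frac{494}{167} = - \frac{664374}{2839}$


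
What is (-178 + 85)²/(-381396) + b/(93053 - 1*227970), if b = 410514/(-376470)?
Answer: -24396955292387/1076219058420780 ≈ -0.022669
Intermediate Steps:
b = -68419/62745 (b = 410514*(-1/376470) = -68419/62745 ≈ -1.0904)
(-178 + 85)²/(-381396) + b/(93053 - 1*227970) = (-178 + 85)²/(-381396) - 68419/(62745*(93053 - 1*227970)) = (-93)²*(-1/381396) - 68419/(62745*(93053 - 227970)) = 8649*(-1/381396) - 68419/62745/(-134917) = -2883/127132 - 68419/62745*(-1/134917) = -2883/127132 + 68419/8465367165 = -24396955292387/1076219058420780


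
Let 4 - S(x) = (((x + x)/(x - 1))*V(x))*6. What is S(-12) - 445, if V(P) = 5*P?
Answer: 2907/13 ≈ 223.62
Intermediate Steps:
S(x) = 4 - 60*x**2/(-1 + x) (S(x) = 4 - ((x + x)/(x - 1))*(5*x)*6 = 4 - ((2*x)/(-1 + x))*(5*x)*6 = 4 - (2*x/(-1 + x))*(5*x)*6 = 4 - 10*x**2/(-1 + x)*6 = 4 - 60*x**2/(-1 + x))
S(-12) - 445 = 4*(-1 - 12 - 15*(-12)**2)/(-1 - 12) - 445 = 4*(-1 - 12 - 15*144)/(-13) - 445 = 4*(-1/13)*(-1 - 12 - 2160) - 445 = 4*(-1/13)*(-2173) - 445 = 8692/13 - 445 = 2907/13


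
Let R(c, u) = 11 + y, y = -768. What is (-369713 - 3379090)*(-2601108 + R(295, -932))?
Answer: 9753879317595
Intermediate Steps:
R(c, u) = -757 (R(c, u) = 11 - 768 = -757)
(-369713 - 3379090)*(-2601108 + R(295, -932)) = (-369713 - 3379090)*(-2601108 - 757) = -3748803*(-2601865) = 9753879317595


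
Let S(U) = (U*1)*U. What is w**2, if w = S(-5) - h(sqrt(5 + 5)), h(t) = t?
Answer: (25 - sqrt(10))**2 ≈ 476.89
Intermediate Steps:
S(U) = U**2 (S(U) = U*U = U**2)
w = 25 - sqrt(10) (w = (-5)**2 - sqrt(5 + 5) = 25 - sqrt(10) ≈ 21.838)
w**2 = (25 - sqrt(10))**2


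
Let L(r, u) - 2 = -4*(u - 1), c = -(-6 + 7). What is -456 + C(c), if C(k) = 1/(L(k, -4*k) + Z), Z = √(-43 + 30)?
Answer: -51538/113 - I*√13/113 ≈ -456.09 - 0.031908*I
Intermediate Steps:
c = -1 (c = -1*1 = -1)
L(r, u) = 6 - 4*u (L(r, u) = 2 - 4*(u - 1) = 2 - 4*(-1 + u) = 2 + (4 - 4*u) = 6 - 4*u)
Z = I*√13 (Z = √(-13) = I*√13 ≈ 3.6056*I)
C(k) = 1/(6 + 16*k + I*√13) (C(k) = 1/((6 - (-16)*k) + I*√13) = 1/((6 + 16*k) + I*√13) = 1/(6 + 16*k + I*√13))
-456 + C(c) = -456 + 1/(6 + 16*(-1) + I*√13) = -456 + 1/(6 - 16 + I*√13) = -456 + 1/(-10 + I*√13)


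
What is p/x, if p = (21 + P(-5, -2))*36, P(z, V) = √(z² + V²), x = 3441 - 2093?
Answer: 189/337 + 9*√29/337 ≈ 0.70465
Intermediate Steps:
x = 1348
P(z, V) = √(V² + z²)
p = 756 + 36*√29 (p = (21 + √((-2)² + (-5)²))*36 = (21 + √(4 + 25))*36 = (21 + √29)*36 = 756 + 36*√29 ≈ 949.87)
p/x = (756 + 36*√29)/1348 = (756 + 36*√29)*(1/1348) = 189/337 + 9*√29/337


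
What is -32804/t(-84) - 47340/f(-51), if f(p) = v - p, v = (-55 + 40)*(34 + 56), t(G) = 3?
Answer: -14156792/1299 ≈ -10898.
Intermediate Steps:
v = -1350 (v = -15*90 = -1350)
f(p) = -1350 - p
-32804/t(-84) - 47340/f(-51) = -32804/3 - 47340/(-1350 - 1*(-51)) = -32804*1/3 - 47340/(-1350 + 51) = -32804/3 - 47340/(-1299) = -32804/3 - 47340*(-1/1299) = -32804/3 + 15780/433 = -14156792/1299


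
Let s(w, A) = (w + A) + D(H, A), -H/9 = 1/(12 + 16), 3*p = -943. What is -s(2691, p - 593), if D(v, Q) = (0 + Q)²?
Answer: -7425337/9 ≈ -8.2504e+5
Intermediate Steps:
p = -943/3 (p = (⅓)*(-943) = -943/3 ≈ -314.33)
H = -9/28 (H = -9/(12 + 16) = -9/28 ≈ -0.32143)
D(v, Q) = Q²
s(w, A) = A + w + A² (s(w, A) = (w + A) + A² = (A + w) + A² = A + w + A²)
-s(2691, p - 593) = -((-943/3 - 593) + 2691 + (-943/3 - 593)²) = -(-2722/3 + 2691 + (-2722/3)²) = -(-2722/3 + 2691 + 7409284/9) = -1*7425337/9 = -7425337/9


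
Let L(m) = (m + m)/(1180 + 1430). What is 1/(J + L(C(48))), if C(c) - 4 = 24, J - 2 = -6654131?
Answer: -1305/8683638317 ≈ -1.5028e-7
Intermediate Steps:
J = -6654129 (J = 2 - 6654131 = -6654129)
C(c) = 28 (C(c) = 4 + 24 = 28)
L(m) = m/1305 (L(m) = (2*m)/2610 = (2*m)*(1/2610) = m/1305)
1/(J + L(C(48))) = 1/(-6654129 + (1/1305)*28) = 1/(-6654129 + 28/1305) = 1/(-8683638317/1305) = -1305/8683638317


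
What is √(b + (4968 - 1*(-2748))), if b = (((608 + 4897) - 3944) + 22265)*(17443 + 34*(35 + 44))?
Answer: 3*√53289030 ≈ 21900.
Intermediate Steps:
b = 479593554 (b = ((5505 - 3944) + 22265)*(17443 + 34*79) = (1561 + 22265)*(17443 + 2686) = 23826*20129 = 479593554)
√(b + (4968 - 1*(-2748))) = √(479593554 + (4968 - 1*(-2748))) = √(479593554 + (4968 + 2748)) = √(479593554 + 7716) = √479601270 = 3*√53289030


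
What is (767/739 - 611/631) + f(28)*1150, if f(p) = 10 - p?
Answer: -9652563852/466309 ≈ -20700.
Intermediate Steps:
(767/739 - 611/631) + f(28)*1150 = (767/739 - 611/631) + (10 - 1*28)*1150 = (767*(1/739) - 611*1/631) + (10 - 28)*1150 = (767/739 - 611/631) - 18*1150 = 32448/466309 - 20700 = -9652563852/466309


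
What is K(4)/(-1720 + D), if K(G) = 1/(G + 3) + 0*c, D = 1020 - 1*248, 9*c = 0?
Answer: -1/6636 ≈ -0.00015069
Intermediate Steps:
c = 0 (c = (⅑)*0 = 0)
D = 772 (D = 1020 - 248 = 772)
K(G) = 1/(3 + G) (K(G) = 1/(G + 3) + 0*0 = 1/(3 + G) + 0 = 1/(3 + G))
K(4)/(-1720 + D) = 1/((-1720 + 772)*(3 + 4)) = 1/(-948*7) = -1/948*⅐ = -1/6636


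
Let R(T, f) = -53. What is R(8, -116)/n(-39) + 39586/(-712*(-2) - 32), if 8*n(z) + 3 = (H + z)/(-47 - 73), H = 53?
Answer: 21407531/130152 ≈ 164.48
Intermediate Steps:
n(z) = -413/960 - z/960 (n(z) = -3/8 + ((53 + z)/(-47 - 73))/8 = -3/8 + ((53 + z)/(-120))/8 = -3/8 + ((53 + z)*(-1/120))/8 = -3/8 + (-53/120 - z/120)/8 = -3/8 + (-53/960 - z/960) = -413/960 - z/960)
R(8, -116)/n(-39) + 39586/(-712*(-2) - 32) = -53/(-413/960 - 1/960*(-39)) + 39586/(-712*(-2) - 32) = -53/(-413/960 + 13/320) + 39586/(-89*(-16) - 32) = -53/(-187/480) + 39586/(1424 - 32) = -53*(-480/187) + 39586/1392 = 25440/187 + 39586*(1/1392) = 25440/187 + 19793/696 = 21407531/130152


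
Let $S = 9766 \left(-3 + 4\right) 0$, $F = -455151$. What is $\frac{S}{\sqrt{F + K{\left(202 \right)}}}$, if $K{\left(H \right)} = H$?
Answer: $0$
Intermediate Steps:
$S = 0$ ($S = 9766 \cdot 1 \cdot 0 = 9766 \cdot 0 = 0$)
$\frac{S}{\sqrt{F + K{\left(202 \right)}}} = \frac{0}{\sqrt{-455151 + 202}} = \frac{0}{\sqrt{-454949}} = \frac{0}{i \sqrt{454949}} = 0 \left(- \frac{i \sqrt{454949}}{454949}\right) = 0$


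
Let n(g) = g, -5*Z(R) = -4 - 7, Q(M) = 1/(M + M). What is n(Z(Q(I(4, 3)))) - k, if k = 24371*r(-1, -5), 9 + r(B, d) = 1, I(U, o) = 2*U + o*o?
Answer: 974851/5 ≈ 1.9497e+5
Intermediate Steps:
I(U, o) = o**2 + 2*U (I(U, o) = 2*U + o**2 = o**2 + 2*U)
Q(M) = 1/(2*M)
r(B, d) = -8 (r(B, d) = -9 + 1 = -8)
Z(R) = 11/5 (Z(R) = -(-4 - 7)/5 = -1/5*(-11) = 11/5)
k = -194968 (k = 24371*(-8) = -194968)
n(Z(Q(I(4, 3)))) - k = 11/5 - 1*(-194968) = 11/5 + 194968 = 974851/5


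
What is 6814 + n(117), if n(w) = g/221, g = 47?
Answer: 1505941/221 ≈ 6814.2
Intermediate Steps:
n(w) = 47/221
6814 + n(117) = 6814 + 47/221 = 1505941/221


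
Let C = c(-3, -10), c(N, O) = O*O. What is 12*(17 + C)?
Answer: 1404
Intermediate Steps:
c(N, O) = O²
C = 100 (C = (-10)² = 100)
12*(17 + C) = 12*(17 + 100) = 12*117 = 1404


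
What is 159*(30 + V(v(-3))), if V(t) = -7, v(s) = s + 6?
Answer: 3657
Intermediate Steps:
v(s) = 6 + s
159*(30 + V(v(-3))) = 159*(30 - 7) = 159*23 = 3657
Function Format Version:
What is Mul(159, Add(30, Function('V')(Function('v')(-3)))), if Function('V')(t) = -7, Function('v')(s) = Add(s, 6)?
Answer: 3657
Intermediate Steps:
Function('v')(s) = Add(6, s)
Mul(159, Add(30, Function('V')(Function('v')(-3)))) = Mul(159, Add(30, -7)) = Mul(159, 23) = 3657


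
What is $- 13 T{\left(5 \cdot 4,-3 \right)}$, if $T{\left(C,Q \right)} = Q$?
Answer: $39$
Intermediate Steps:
$- 13 T{\left(5 \cdot 4,-3 \right)} = \left(-13\right) \left(-3\right) = 39$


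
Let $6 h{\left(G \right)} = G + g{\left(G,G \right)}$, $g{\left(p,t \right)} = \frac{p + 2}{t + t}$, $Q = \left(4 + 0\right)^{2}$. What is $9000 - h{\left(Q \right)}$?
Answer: $\frac{863735}{96} \approx 8997.2$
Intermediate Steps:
$Q = 16$ ($Q = 4^{2} = 16$)
$g{\left(p,t \right)} = \frac{2 + p}{2 t}$
$h{\left(G \right)} = \frac{G}{6} + \frac{2 + G}{12 G}$ ($h{\left(G \right)} = \frac{G + \frac{2 + G}{2 G}}{6} = \frac{G}{6} + \frac{2 + G}{12 G}$)
$9000 - h{\left(Q \right)} = 9000 - \frac{2 + 16 + 2 \cdot 16^{2}}{12 \cdot 16} = 9000 - \frac{1}{12} \cdot \frac{1}{16} \left(2 + 16 + 2 \cdot 256\right) = 9000 - \frac{1}{12} \cdot \frac{1}{16} \left(2 + 16 + 512\right) = 9000 - \frac{1}{12} \cdot \frac{1}{16} \cdot 530 = 9000 - \frac{265}{96} = \frac{863735}{96}$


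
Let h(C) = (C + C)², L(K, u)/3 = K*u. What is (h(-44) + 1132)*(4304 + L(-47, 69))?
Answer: -48152300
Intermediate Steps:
L(K, u) = 3*K*u (L(K, u) = 3*(K*u) = 3*K*u)
h(C) = 4*C² (h(C) = (2*C)² = 4*C²)
(h(-44) + 1132)*(4304 + L(-47, 69)) = (4*(-44)² + 1132)*(4304 + 3*(-47)*69) = (4*1936 + 1132)*(4304 - 9729) = (7744 + 1132)*(-5425) = 8876*(-5425) = -48152300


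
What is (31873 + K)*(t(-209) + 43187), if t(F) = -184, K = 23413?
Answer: 2377463858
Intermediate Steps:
(31873 + K)*(t(-209) + 43187) = (31873 + 23413)*(-184 + 43187) = 55286*43003 = 2377463858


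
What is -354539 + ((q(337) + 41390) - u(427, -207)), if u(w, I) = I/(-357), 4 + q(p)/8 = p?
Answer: -36947784/119 ≈ -3.1049e+5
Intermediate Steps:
q(p) = -32 + 8*p
u(w, I) = -I/357 (u(w, I) = I*(-1/357) = -I/357)
-354539 + ((q(337) + 41390) - u(427, -207)) = -354539 + (((-32 + 8*337) + 41390) - (-1)*(-207)/357) = -354539 + (((-32 + 2696) + 41390) - 1*69/119) = -354539 + ((2664 + 41390) - 69/119) = -354539 + (44054 - 69/119) = -354539 + 5242357/119 = -36947784/119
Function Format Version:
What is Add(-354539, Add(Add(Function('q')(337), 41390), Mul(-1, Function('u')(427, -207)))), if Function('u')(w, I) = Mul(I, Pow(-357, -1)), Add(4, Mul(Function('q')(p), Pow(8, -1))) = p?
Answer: Rational(-36947784, 119) ≈ -3.1049e+5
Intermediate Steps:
Function('q')(p) = Add(-32, Mul(8, p))
Function('u')(w, I) = Mul(Rational(-1, 357), I) (Function('u')(w, I) = Mul(I, Rational(-1, 357)) = Mul(Rational(-1, 357), I))
Add(-354539, Add(Add(Function('q')(337), 41390), Mul(-1, Function('u')(427, -207)))) = Add(-354539, Add(Add(Add(-32, Mul(8, 337)), 41390), Mul(-1, Mul(Rational(-1, 357), -207)))) = Add(-354539, Add(Add(Add(-32, 2696), 41390), Mul(-1, Rational(69, 119)))) = Add(-354539, Add(Add(2664, 41390), Rational(-69, 119))) = Add(-354539, Add(44054, Rational(-69, 119))) = Add(-354539, Rational(5242357, 119)) = Rational(-36947784, 119)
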